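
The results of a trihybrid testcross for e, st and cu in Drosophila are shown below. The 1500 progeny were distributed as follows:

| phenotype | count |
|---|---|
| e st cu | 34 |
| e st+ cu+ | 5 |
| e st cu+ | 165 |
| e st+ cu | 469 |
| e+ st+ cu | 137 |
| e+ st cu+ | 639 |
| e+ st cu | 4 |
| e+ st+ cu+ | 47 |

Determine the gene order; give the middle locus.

The two most frequent reciprocal classes, e+ st cu+ and e st+ cu, are the parental types, so the F1 was e+ st cu+ / e st+ cu.
The two rarest classes, e+ st cu and e st+ cu+, are the double crossovers. Comparing them with the parentals, only the cu allele has switched, so cu is the middle locus and the order is st – cu – e.

cu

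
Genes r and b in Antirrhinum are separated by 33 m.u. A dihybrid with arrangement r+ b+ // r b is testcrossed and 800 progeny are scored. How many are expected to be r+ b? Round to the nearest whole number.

A map distance of 33 m.u. corresponds to a recombination frequency of 0.330.
The F1 is r+ b+ / r b, so r+ b is a recombinant gamete class with expected frequency r/2 = 0.330/2 = 0.1650.
Expected number = 0.1650 × 800 = 132.00 ≈ 132.

132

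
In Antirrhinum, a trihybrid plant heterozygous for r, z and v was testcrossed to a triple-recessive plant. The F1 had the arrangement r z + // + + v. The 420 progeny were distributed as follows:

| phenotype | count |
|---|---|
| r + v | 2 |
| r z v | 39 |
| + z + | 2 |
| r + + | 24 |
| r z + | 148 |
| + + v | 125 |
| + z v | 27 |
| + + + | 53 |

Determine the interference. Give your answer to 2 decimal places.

The two rarest classes, + z + and r + v, are the double crossovers. Comparing them with the parentals, only the r allele has switched, so r is the middle locus and the order is v – r – z.
v–r: (92 + 4)/420 = 0.2286; r–z: (51 + 4)/420 = 0.1310.
Expected DCO frequency = 0.2286 × 0.1310 ≈ 0.02995; observed = 4/420 ≈ 0.00952.
Coefficient of coincidence = 0.00952/0.02995 ≈ 0.32; interference = 1 − 0.32 = 0.68.

0.68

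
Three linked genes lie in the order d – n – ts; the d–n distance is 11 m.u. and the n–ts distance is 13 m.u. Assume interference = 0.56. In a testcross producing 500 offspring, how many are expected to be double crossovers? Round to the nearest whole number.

Map distances give recombination frequencies of 0.110 and 0.130 for the two intervals.
With interference 0.56 (so coincidence = 0.44), expected double-crossover frequency = 0.110 × 0.130 × 0.44 = 0.00629.
Expected number = 0.00629 × 500 = 3.15 ≈ 3.

3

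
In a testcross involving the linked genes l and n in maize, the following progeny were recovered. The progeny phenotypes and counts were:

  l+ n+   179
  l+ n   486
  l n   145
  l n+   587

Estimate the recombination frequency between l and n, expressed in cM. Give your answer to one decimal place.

The two most frequent classes, l+ n (486) and l n+ (587), are the parental types, so the F1 was l+ n / l n+.
The recombinant classes are l+ n+ and l n: 179 + 145 = 324.
Recombination frequency = 324/1397 = 0.2319 ≈ 23.2%, i.e. 23.2 cM.

23.2 cM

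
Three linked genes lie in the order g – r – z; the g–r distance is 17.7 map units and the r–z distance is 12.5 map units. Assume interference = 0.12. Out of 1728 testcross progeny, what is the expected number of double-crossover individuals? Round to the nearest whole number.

Map distances give recombination frequencies of 0.177 and 0.125 for the two intervals.
With interference 0.12 (so coincidence = 0.88), expected double-crossover frequency = 0.177 × 0.125 × 0.88 = 0.01947.
Expected number = 0.01947 × 1728 = 33.64 ≈ 34.

34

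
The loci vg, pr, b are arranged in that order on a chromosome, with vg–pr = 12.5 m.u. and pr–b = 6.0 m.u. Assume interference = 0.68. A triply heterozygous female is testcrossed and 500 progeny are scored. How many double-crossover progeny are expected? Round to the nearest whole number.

1

Map distances give recombination frequencies of 0.125 and 0.060 for the two intervals.
With interference 0.68 (so coincidence = 0.32), expected double-crossover frequency = 0.125 × 0.060 × 0.32 = 0.00240.
Expected number = 0.00240 × 500 = 1.20 ≈ 1.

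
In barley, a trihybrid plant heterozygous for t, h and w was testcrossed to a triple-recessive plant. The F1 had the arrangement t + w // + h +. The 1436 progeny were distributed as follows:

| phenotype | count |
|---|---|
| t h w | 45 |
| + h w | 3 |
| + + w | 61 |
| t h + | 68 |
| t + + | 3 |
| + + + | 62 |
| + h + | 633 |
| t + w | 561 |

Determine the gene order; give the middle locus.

The two rarest classes, t + + and + h w, are the double crossovers. Comparing them with the parentals, only the w allele has switched, so w is the middle locus and the order is t – w – h.

w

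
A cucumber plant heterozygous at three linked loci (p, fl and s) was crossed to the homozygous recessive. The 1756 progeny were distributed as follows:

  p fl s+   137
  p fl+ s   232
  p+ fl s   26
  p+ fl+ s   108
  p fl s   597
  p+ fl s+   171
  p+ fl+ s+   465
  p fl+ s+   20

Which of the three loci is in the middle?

p

The two most frequent reciprocal classes, p+ fl+ s+ and p fl s, are the parental types, so the F1 was p+ fl+ s+ / p fl s.
The two rarest classes, p fl+ s+ and p+ fl s, are the double crossovers. Comparing them with the parentals, only the p allele has switched, so p is the middle locus and the order is s – p – fl.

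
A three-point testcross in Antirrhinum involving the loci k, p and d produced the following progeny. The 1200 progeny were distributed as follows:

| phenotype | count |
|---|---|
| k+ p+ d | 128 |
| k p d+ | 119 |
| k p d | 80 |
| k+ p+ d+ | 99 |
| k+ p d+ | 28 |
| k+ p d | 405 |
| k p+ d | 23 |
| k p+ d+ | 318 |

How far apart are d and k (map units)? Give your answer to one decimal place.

The two most frequent reciprocal classes, k+ p d and k p+ d+, are the parental types, so the F1 was k+ p d / k p+ d+.
The two rarest classes, k+ p d+ and k p+ d, are the double crossovers. Comparing them with the parentals, only the d allele has switched, so d is the middle locus and the order is p – d – k.
Crossovers in the d–k interval produce the single-crossover classes k p d and k+ p+ d+ (80 + 99 = 179) plus the double crossovers (51).
RF(d–k) = (179 + 51) / 1200 = 230/1200 = 0.1917 → 19.2 map units.

19.2 map units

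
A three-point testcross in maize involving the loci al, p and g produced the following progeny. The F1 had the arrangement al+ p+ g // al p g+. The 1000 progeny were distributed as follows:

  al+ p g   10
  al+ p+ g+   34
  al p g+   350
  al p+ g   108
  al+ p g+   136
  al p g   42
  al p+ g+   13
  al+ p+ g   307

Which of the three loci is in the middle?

The two rarest classes, al+ p g and al p+ g+, are the double crossovers. Comparing them with the parentals, only the p allele has switched, so p is the middle locus and the order is g – p – al.

p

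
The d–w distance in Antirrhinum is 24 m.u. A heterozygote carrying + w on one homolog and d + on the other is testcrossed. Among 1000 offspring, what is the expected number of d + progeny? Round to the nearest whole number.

A map distance of 24 m.u. corresponds to a recombination frequency of 0.240.
The F1 is + w / d +, so d + is a parental gamete class with expected frequency (1 − r)/2 = 0.760/2 = 0.3800.
Expected number = 0.3800 × 1000 = 380.00 ≈ 380.

380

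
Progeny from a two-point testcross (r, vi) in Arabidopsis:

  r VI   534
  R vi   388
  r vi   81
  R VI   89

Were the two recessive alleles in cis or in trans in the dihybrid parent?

The two most frequent classes are R vi (388) and r VI (534); these are the parental (non-recombinant) types.
So the F1 carried R vi on one chromosome and r VI on the other — the recessive alleles are on opposite chromosomes (trans / repulsion).

trans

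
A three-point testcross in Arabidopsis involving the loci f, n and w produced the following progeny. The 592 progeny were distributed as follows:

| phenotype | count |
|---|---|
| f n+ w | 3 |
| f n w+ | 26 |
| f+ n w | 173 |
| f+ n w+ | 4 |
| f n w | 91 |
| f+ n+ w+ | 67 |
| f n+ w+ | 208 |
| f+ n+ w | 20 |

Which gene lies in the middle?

w

The two most frequent reciprocal classes, f+ n w and f n+ w+, are the parental types, so the F1 was f+ n w / f n+ w+.
The two rarest classes, f+ n w+ and f n+ w, are the double crossovers. Comparing them with the parentals, only the w allele has switched, so w is the middle locus and the order is f – w – n.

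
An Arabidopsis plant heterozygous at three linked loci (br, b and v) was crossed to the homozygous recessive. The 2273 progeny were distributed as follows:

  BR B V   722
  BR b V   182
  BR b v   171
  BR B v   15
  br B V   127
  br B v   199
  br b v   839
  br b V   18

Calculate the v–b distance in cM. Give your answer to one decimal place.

The two most frequent reciprocal classes, BR B V and br b v, are the parental types, so the F1 was BR B V / br b v.
The two rarest classes, BR B v and br b V, are the double crossovers. Comparing them with the parentals, only the v allele has switched, so v is the middle locus and the order is b – v – br.
Crossovers in the b–v interval produce the single-crossover classes BR b V and br B v (182 + 199 = 381) plus the double crossovers (33).
RF(b–v) = (381 + 33) / 2273 = 414/2273 = 0.1821 → 18.2 cM.

18.2 cM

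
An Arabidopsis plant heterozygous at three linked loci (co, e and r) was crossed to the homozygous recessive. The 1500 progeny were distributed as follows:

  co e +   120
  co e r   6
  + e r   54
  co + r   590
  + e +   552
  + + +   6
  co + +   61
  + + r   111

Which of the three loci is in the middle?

The two most frequent reciprocal classes, co + r and + e +, are the parental types, so the F1 was co + r / + e +.
The two rarest classes, co e r and + + +, are the double crossovers. Comparing them with the parentals, only the e allele has switched, so e is the middle locus and the order is r – e – co.

e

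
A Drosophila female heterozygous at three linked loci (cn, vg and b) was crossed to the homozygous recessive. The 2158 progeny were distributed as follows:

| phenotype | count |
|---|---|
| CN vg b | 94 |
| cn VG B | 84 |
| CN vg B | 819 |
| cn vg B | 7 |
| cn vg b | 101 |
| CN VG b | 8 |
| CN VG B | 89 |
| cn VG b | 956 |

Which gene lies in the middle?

cn

The two most frequent reciprocal classes, CN vg B and cn VG b, are the parental types, so the F1 was CN vg B / cn VG b.
The two rarest classes, cn vg B and CN VG b, are the double crossovers. Comparing them with the parentals, only the cn allele has switched, so cn is the middle locus and the order is b – cn – vg.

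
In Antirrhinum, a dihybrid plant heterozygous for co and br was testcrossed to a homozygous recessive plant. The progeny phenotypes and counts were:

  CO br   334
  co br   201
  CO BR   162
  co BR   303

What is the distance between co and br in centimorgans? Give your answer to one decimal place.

The two most frequent classes, CO br (334) and co BR (303), are the parental types, so the F1 was CO br / co BR.
The recombinant classes are CO BR and co br: 162 + 201 = 363.
Recombination frequency = 363/1000 = 0.3630 ≈ 36.3%, i.e. 36.3 centimorgans.

36.3 centimorgans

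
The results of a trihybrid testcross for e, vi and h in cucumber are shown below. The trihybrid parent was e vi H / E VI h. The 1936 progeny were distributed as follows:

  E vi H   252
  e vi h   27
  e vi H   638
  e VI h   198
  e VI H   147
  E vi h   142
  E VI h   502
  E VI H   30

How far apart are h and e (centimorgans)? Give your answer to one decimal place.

The two rarest classes, e vi h and E VI H, are the double crossovers. Comparing them with the parentals, only the h allele has switched, so h is the middle locus and the order is e – h – vi.
Crossovers in the e–h interval produce the single-crossover classes E vi H and e VI h (252 + 198 = 450) plus the double crossovers (57).
RF(e–h) = (450 + 57) / 1936 = 507/1936 = 0.2619 → 26.2 centimorgans.

26.2 centimorgans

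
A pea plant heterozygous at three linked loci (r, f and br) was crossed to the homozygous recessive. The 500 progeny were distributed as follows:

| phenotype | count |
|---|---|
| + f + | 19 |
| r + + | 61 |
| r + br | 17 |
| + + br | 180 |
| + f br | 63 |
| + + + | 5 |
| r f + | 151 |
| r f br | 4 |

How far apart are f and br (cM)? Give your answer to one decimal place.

The two most frequent reciprocal classes, r f + and + + br, are the parental types, so the F1 was r f + / + + br.
The two rarest classes, r f br and + + +, are the double crossovers. Comparing them with the parentals, only the br allele has switched, so br is the middle locus and the order is f – br – r.
Crossovers in the f–br interval produce the single-crossover classes r + + and + f br (61 + 63 = 124) plus the double crossovers (9).
RF(f–br) = (124 + 9) / 500 = 133/500 = 0.2660 → 26.6 cM.

26.6 cM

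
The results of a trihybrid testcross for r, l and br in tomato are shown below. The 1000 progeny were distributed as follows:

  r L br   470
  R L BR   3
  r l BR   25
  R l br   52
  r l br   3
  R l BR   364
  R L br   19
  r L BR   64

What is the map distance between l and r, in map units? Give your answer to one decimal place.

5.0 map units

The two most frequent reciprocal classes, R l BR and r L br, are the parental types, so the F1 was R l BR / r L br.
The two rarest classes, R L BR and r l br, are the double crossovers. Comparing them with the parentals, only the l allele has switched, so l is the middle locus and the order is br – l – r.
Crossovers in the l–r interval produce the single-crossover classes r l BR and R L br (25 + 19 = 44) plus the double crossovers (6).
RF(l–r) = (44 + 6) / 1000 = 50/1000 = 0.0500 → 5.0 map units.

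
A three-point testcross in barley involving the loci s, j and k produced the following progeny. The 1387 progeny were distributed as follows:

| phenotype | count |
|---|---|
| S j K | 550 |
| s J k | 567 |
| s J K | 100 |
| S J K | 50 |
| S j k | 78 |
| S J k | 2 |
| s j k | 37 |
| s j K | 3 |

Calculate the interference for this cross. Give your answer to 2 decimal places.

The two most frequent reciprocal classes, s J k and S j K, are the parental types, so the F1 was s J k / S j K.
The two rarest classes, S J k and s j K, are the double crossovers. Comparing them with the parentals, only the s allele has switched, so s is the middle locus and the order is k – s – j.
k–s: (178 + 5)/1387 = 0.1319; s–j: (87 + 5)/1387 = 0.0663.
Expected DCO frequency = 0.1319 × 0.0663 ≈ 0.00874; observed = 5/1387 ≈ 0.00360.
Coefficient of coincidence = 0.00360/0.00874 ≈ 0.41; interference = 1 − 0.41 = 0.59.

0.59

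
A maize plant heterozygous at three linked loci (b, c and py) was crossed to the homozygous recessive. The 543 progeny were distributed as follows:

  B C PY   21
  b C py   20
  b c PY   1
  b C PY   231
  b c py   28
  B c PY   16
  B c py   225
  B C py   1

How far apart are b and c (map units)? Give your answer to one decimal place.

9.4 map units

The two most frequent reciprocal classes, b C PY and B c py, are the parental types, so the F1 was b C PY / B c py.
The two rarest classes, b c PY and B C py, are the double crossovers. Comparing them with the parentals, only the c allele has switched, so c is the middle locus and the order is py – c – b.
Crossovers in the c–b interval produce the single-crossover classes B C PY and b c py (21 + 28 = 49) plus the double crossovers (2).
RF(c–b) = (49 + 2) / 543 = 51/543 = 0.0939 → 9.4 map units.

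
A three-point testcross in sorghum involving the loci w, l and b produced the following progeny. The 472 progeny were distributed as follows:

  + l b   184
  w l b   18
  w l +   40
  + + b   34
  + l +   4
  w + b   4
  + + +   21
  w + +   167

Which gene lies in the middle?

b

The two most frequent reciprocal classes, w + + and + l b, are the parental types, so the F1 was w + + / + l b.
The two rarest classes, w + b and + l +, are the double crossovers. Comparing them with the parentals, only the b allele has switched, so b is the middle locus and the order is w – b – l.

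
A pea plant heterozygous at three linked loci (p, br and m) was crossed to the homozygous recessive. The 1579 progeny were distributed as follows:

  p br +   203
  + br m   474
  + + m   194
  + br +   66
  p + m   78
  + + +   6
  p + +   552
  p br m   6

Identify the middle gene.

The two most frequent reciprocal classes, p + + and + br m, are the parental types, so the F1 was p + + / + br m.
The two rarest classes, + + + and p br m, are the double crossovers. Comparing them with the parentals, only the p allele has switched, so p is the middle locus and the order is br – p – m.

p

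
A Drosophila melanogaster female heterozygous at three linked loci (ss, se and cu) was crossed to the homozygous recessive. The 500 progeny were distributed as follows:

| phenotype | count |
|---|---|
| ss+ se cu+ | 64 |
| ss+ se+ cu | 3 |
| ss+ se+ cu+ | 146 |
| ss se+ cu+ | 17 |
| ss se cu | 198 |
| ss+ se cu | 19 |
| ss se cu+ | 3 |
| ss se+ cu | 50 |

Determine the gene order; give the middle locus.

The two most frequent reciprocal classes, ss se cu and ss+ se+ cu+, are the parental types, so the F1 was ss se cu / ss+ se+ cu+.
The two rarest classes, ss se cu+ and ss+ se+ cu, are the double crossovers. Comparing them with the parentals, only the cu allele has switched, so cu is the middle locus and the order is ss – cu – se.

cu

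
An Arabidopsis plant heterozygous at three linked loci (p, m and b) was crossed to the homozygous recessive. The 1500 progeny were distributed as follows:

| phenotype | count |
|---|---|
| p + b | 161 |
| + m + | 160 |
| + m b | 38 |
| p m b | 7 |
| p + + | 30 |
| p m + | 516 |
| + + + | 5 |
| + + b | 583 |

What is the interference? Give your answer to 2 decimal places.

0.32

The two most frequent reciprocal classes, + + b and p m +, are the parental types, so the F1 was + + b / p m +.
The two rarest classes, + + + and p m b, are the double crossovers. Comparing them with the parentals, only the b allele has switched, so b is the middle locus and the order is m – b – p.
m–b: (68 + 12)/1500 = 0.0533; b–p: (321 + 12)/1500 = 0.2220.
Expected DCO frequency = 0.0533 × 0.2220 ≈ 0.01183; observed = 12/1500 ≈ 0.00800.
Coefficient of coincidence = 0.00800/0.01183 ≈ 0.68; interference = 1 − 0.68 = 0.32.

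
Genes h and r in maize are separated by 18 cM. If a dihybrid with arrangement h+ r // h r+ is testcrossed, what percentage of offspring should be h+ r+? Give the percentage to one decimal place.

9.0%

A map distance of 18 cM corresponds to a recombination frequency of 0.180.
The F1 is h+ r / h r+, so h+ r+ is a recombinant gamete class with expected frequency r/2 = 0.180/2 = 0.0900.
That is 0.0900 = 9.0% of the progeny.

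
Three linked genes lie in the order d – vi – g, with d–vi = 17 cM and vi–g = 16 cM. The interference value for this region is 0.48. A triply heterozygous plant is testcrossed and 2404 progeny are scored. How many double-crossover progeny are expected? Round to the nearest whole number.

34

Map distances give recombination frequencies of 0.170 and 0.160 for the two intervals.
With interference 0.48 (so coincidence = 0.52), expected double-crossover frequency = 0.170 × 0.160 × 0.52 = 0.01414.
Expected number = 0.01414 × 2404 = 34.00 ≈ 34.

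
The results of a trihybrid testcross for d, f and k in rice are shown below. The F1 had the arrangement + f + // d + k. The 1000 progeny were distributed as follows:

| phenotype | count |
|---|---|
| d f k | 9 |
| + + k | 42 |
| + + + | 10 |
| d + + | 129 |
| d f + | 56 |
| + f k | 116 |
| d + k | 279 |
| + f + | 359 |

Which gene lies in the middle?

The two rarest classes, + + + and d f k, are the double crossovers. Comparing them with the parentals, only the f allele has switched, so f is the middle locus and the order is k – f – d.

f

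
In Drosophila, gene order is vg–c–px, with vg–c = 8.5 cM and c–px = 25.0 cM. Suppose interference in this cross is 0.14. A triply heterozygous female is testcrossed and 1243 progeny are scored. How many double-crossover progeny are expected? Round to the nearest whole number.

Map distances give recombination frequencies of 0.085 and 0.250 for the two intervals.
With interference 0.14 (so coincidence = 0.86), expected double-crossover frequency = 0.085 × 0.250 × 0.86 = 0.01827.
Expected number = 0.01827 × 1243 = 22.72 ≈ 23.

23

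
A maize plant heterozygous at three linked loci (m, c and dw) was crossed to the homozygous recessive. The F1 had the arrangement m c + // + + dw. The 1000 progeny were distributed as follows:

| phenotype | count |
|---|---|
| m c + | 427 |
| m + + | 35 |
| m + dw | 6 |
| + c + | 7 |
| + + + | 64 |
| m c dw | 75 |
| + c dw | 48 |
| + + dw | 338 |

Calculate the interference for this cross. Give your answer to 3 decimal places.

The two rarest classes, + c + and m + dw, are the double crossovers. Comparing them with the parentals, only the m allele has switched, so m is the middle locus and the order is dw – m – c.
dw–m: (139 + 13)/1000 = 0.1520; m–c: (83 + 13)/1000 = 0.0960.
Expected DCO frequency = 0.1520 × 0.0960 ≈ 0.01459; observed = 13/1000 ≈ 0.01300.
Coefficient of coincidence = 0.01300/0.01459 ≈ 0.891; interference = 1 − 0.891 = 0.109.

0.109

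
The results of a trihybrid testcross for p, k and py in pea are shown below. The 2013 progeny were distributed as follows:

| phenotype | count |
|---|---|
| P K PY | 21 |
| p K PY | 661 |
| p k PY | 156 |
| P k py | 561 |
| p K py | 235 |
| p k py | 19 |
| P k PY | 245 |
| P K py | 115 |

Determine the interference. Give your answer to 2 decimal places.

The two most frequent reciprocal classes, P k py and p K PY, are the parental types, so the F1 was P k py / p K PY.
The two rarest classes, p k py and P K PY, are the double crossovers. Comparing them with the parentals, only the p allele has switched, so p is the middle locus and the order is k – p – py.
k–p: (271 + 40)/2013 = 0.1545; p–py: (480 + 40)/2013 = 0.2583.
Expected DCO frequency = 0.1545 × 0.2583 ≈ 0.03991; observed = 40/2013 ≈ 0.01987.
Coefficient of coincidence = 0.01987/0.03991 ≈ 0.50; interference = 1 − 0.50 = 0.50.

0.50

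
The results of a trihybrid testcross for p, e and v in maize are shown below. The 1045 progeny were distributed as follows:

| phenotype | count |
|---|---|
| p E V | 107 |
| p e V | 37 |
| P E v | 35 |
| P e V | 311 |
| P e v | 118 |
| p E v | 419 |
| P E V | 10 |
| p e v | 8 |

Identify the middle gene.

e

The two most frequent reciprocal classes, P e V and p E v, are the parental types, so the F1 was P e V / p E v.
The two rarest classes, P E V and p e v, are the double crossovers. Comparing them with the parentals, only the e allele has switched, so e is the middle locus and the order is p – e – v.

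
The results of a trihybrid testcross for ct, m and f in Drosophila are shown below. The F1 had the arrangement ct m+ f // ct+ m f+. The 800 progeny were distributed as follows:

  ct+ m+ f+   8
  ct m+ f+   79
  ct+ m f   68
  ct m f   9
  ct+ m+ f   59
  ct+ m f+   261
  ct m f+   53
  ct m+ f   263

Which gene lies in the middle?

m

The two rarest classes, ct m f and ct+ m+ f+, are the double crossovers. Comparing them with the parentals, only the m allele has switched, so m is the middle locus and the order is ct – m – f.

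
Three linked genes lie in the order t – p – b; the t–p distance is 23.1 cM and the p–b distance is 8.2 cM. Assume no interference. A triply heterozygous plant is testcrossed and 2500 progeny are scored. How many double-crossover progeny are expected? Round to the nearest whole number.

47

Map distances give recombination frequencies of 0.231 and 0.082 for the two intervals.
With no interference, expected double-crossover frequency = 0.231 × 0.082 = 0.01894.
Expected number = 0.01894 × 2500 = 47.35 ≈ 47.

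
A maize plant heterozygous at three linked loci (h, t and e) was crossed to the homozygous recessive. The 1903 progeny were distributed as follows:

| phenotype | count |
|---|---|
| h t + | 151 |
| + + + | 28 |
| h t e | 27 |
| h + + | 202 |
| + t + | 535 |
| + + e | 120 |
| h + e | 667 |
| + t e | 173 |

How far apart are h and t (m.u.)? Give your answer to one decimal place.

17.1 m.u.

The two most frequent reciprocal classes, h + e and + t +, are the parental types, so the F1 was h + e / + t +.
The two rarest classes, h t e and + + +, are the double crossovers. Comparing them with the parentals, only the t allele has switched, so t is the middle locus and the order is e – t – h.
Crossovers in the t–h interval produce the single-crossover classes + + e and h t + (120 + 151 = 271) plus the double crossovers (55).
RF(t–h) = (271 + 55) / 1903 = 326/1903 = 0.1713 → 17.1 m.u.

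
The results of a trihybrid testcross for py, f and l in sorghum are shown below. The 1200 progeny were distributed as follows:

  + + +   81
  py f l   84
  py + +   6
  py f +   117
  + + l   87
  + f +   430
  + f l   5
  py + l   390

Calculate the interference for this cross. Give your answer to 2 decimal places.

0.65

The two most frequent reciprocal classes, py + l and + f +, are the parental types, so the F1 was py + l / + f +.
The two rarest classes, py + + and + f l, are the double crossovers. Comparing them with the parentals, only the l allele has switched, so l is the middle locus and the order is f – l – py.
f–l: (165 + 11)/1200 = 0.1467; l–py: (204 + 11)/1200 = 0.1792.
Expected DCO frequency = 0.1467 × 0.1792 ≈ 0.02629; observed = 11/1200 ≈ 0.00917.
Coefficient of coincidence = 0.00917/0.02629 ≈ 0.35; interference = 1 − 0.35 = 0.65.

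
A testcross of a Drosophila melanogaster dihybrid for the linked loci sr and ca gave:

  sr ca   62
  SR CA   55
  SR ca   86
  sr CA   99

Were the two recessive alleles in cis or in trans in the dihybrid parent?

trans

The two most frequent classes are SR ca (86) and sr CA (99); these are the parental (non-recombinant) types.
So the F1 carried SR ca on one chromosome and sr CA on the other — the recessive alleles are on opposite chromosomes (trans / repulsion).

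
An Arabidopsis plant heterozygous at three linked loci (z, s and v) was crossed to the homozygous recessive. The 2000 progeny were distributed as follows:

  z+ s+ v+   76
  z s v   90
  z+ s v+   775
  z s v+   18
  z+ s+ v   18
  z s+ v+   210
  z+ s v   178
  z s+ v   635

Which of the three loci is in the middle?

z

The two most frequent reciprocal classes, z+ s v+ and z s+ v, are the parental types, so the F1 was z+ s v+ / z s+ v.
The two rarest classes, z s v+ and z+ s+ v, are the double crossovers. Comparing them with the parentals, only the z allele has switched, so z is the middle locus and the order is s – z – v.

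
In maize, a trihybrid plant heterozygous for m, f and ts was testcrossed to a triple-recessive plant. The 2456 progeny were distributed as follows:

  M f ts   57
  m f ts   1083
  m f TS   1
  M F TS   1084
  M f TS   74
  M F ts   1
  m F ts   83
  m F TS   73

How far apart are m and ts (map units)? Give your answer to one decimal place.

The two most frequent reciprocal classes, M F TS and m f ts, are the parental types, so the F1 was M F TS / m f ts.
The two rarest classes, M F ts and m f TS, are the double crossovers. Comparing them with the parentals, only the ts allele has switched, so ts is the middle locus and the order is m – ts – f.
Crossovers in the m–ts interval produce the single-crossover classes m F TS and M f ts (73 + 57 = 130) plus the double crossovers (2).
RF(m–ts) = (130 + 2) / 2456 = 132/2456 = 0.0537 → 5.4 map units.

5.4 map units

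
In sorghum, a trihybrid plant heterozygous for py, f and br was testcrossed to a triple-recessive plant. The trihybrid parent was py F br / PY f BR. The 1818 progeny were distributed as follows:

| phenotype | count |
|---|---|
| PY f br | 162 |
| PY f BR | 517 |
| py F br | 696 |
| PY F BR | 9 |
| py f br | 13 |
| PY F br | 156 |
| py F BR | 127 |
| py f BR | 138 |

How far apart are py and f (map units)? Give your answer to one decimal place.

17.4 map units

The two rarest classes, py f br and PY F BR, are the double crossovers. Comparing them with the parentals, only the f allele has switched, so f is the middle locus and the order is br – f – py.
Crossovers in the f–py interval produce the single-crossover classes PY F br and py f BR (156 + 138 = 294) plus the double crossovers (22).
RF(f–py) = (294 + 22) / 1818 = 316/1818 = 0.1738 → 17.4 map units.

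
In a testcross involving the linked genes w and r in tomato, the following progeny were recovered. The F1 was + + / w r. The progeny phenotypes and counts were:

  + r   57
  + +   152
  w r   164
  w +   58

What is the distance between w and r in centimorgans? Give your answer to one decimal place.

The recombinant classes are + r and w +: 57 + 58 = 115.
Recombination frequency = 115/431 = 0.2668 ≈ 26.7%, i.e. 26.7 centimorgans.

26.7 centimorgans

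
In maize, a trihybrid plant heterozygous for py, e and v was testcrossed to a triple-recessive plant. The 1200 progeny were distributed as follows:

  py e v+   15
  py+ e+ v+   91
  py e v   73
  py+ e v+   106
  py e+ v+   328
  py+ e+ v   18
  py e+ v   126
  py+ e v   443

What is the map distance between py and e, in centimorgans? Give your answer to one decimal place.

The two most frequent reciprocal classes, py e+ v+ and py+ e v, are the parental types, so the F1 was py e+ v+ / py+ e v.
The two rarest classes, py e v+ and py+ e+ v, are the double crossovers. Comparing them with the parentals, only the e allele has switched, so e is the middle locus and the order is v – e – py.
Crossovers in the e–py interval produce the single-crossover classes py+ e+ v+ and py e v (91 + 73 = 164) plus the double crossovers (33).
RF(e–py) = (164 + 33) / 1200 = 197/1200 = 0.1642 → 16.4 centimorgans.

16.4 centimorgans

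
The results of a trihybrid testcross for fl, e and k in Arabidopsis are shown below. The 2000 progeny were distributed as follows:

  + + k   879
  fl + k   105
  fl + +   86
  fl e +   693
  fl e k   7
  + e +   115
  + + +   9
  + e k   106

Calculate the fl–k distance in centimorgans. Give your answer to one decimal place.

The two most frequent reciprocal classes, + + k and fl e +, are the parental types, so the F1 was + + k / fl e +.
The two rarest classes, + + + and fl e k, are the double crossovers. Comparing them with the parentals, only the k allele has switched, so k is the middle locus and the order is e – k – fl.
Crossovers in the k–fl interval produce the single-crossover classes fl + k and + e + (105 + 115 = 220) plus the double crossovers (16).
RF(k–fl) = (220 + 16) / 2000 = 236/2000 = 0.1180 → 11.8 centimorgans.

11.8 centimorgans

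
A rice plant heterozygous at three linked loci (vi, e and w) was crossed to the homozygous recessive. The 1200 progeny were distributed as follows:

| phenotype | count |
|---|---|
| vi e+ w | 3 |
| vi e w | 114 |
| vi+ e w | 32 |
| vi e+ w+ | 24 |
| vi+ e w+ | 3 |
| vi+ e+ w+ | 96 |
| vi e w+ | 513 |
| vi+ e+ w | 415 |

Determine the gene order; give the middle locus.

The two most frequent reciprocal classes, vi+ e+ w and vi e w+, are the parental types, so the F1 was vi+ e+ w / vi e w+.
The two rarest classes, vi e+ w and vi+ e w+, are the double crossovers. Comparing them with the parentals, only the vi allele has switched, so vi is the middle locus and the order is e – vi – w.

vi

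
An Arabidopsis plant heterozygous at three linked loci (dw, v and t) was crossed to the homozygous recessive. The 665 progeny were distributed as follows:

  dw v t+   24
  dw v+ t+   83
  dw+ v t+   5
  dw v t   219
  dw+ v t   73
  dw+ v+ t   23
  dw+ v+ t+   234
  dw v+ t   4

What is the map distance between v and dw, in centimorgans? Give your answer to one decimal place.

24.8 centimorgans

The two most frequent reciprocal classes, dw+ v+ t+ and dw v t, are the parental types, so the F1 was dw+ v+ t+ / dw v t.
The two rarest classes, dw+ v t+ and dw v+ t, are the double crossovers. Comparing them with the parentals, only the v allele has switched, so v is the middle locus and the order is dw – v – t.
Crossovers in the dw–v interval produce the single-crossover classes dw v+ t+ and dw+ v t (83 + 73 = 156) plus the double crossovers (9).
RF(dw–v) = (156 + 9) / 665 = 165/665 = 0.2481 → 24.8 centimorgans.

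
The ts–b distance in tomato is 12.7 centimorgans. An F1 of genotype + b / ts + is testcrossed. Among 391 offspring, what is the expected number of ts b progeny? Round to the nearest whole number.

A map distance of 12.7 centimorgans corresponds to a recombination frequency of 0.127.
The F1 is + b / ts +, so ts b is a recombinant gamete class with expected frequency r/2 = 0.127/2 = 0.0635.
Expected number = 0.0635 × 391 = 24.83 ≈ 25.

25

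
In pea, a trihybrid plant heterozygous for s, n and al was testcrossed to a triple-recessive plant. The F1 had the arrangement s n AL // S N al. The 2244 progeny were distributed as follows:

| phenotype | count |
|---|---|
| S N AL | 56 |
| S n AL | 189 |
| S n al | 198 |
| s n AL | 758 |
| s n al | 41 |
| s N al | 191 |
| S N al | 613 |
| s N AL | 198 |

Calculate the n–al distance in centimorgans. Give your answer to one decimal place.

The two rarest classes, s n al and S N AL, are the double crossovers. Comparing them with the parentals, only the al allele has switched, so al is the middle locus and the order is s – al – n.
Crossovers in the al–n interval produce the single-crossover classes s N AL and S n al (198 + 198 = 396) plus the double crossovers (97).
RF(al–n) = (396 + 97) / 2244 = 493/2244 = 0.2197 → 22.0 centimorgans.

22.0 centimorgans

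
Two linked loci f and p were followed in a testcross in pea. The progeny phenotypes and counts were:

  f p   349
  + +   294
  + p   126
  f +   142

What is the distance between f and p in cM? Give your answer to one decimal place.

29.4 cM

The two most frequent classes, + + (294) and f p (349), are the parental types, so the F1 was + + / f p.
The recombinant classes are + p and f +: 126 + 142 = 268.
Recombination frequency = 268/911 = 0.2942 ≈ 29.4%, i.e. 29.4 cM.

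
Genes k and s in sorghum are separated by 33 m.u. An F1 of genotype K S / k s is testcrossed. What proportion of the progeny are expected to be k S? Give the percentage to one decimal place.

16.5%

A map distance of 33 m.u. corresponds to a recombination frequency of 0.330.
The F1 is K S / k s, so k S is a recombinant gamete class with expected frequency r/2 = 0.330/2 = 0.1650.
That is 0.1650 = 16.5% of the progeny.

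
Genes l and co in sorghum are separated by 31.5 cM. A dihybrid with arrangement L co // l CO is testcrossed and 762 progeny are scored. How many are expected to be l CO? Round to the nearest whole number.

261

A map distance of 31.5 cM corresponds to a recombination frequency of 0.315.
The F1 is L co / l CO, so l CO is a parental gamete class with expected frequency (1 − r)/2 = 0.685/2 = 0.3425.
Expected number = 0.3425 × 762 = 260.99 ≈ 261.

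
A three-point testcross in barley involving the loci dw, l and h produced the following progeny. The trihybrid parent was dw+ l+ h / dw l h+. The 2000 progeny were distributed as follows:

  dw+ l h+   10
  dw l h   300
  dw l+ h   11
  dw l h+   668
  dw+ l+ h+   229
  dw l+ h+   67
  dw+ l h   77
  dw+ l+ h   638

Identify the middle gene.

dw

The two rarest classes, dw l+ h and dw+ l h+, are the double crossovers. Comparing them with the parentals, only the dw allele has switched, so dw is the middle locus and the order is l – dw – h.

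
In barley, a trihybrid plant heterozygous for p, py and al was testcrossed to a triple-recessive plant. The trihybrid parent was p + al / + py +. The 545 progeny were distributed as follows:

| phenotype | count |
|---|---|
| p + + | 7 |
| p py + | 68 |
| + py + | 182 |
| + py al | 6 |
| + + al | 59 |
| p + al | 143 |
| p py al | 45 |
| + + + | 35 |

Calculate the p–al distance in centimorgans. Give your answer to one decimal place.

The two rarest classes, p + + and + py al, are the double crossovers. Comparing them with the parentals, only the al allele has switched, so al is the middle locus and the order is p – al – py.
Crossovers in the p–al interval produce the single-crossover classes + + al and p py + (59 + 68 = 127) plus the double crossovers (13).
RF(p–al) = (127 + 13) / 545 = 140/545 = 0.2569 → 25.7 centimorgans.

25.7 centimorgans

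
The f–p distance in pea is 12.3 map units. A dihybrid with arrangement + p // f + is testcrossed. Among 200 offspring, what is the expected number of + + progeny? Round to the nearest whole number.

12

A map distance of 12.3 map units corresponds to a recombination frequency of 0.123.
The F1 is + p / f +, so + + is a recombinant gamete class with expected frequency r/2 = 0.123/2 = 0.0615.
Expected number = 0.0615 × 200 = 12.30 ≈ 12.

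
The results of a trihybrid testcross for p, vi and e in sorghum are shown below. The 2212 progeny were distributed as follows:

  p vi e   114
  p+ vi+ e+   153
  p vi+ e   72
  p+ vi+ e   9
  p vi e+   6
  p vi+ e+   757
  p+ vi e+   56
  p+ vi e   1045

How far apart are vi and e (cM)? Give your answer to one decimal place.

The two most frequent reciprocal classes, p vi+ e+ and p+ vi e, are the parental types, so the F1 was p vi+ e+ / p+ vi e.
The two rarest classes, p vi e+ and p+ vi+ e, are the double crossovers. Comparing them with the parentals, only the vi allele has switched, so vi is the middle locus and the order is e – vi – p.
Crossovers in the e–vi interval produce the single-crossover classes p vi+ e and p+ vi e+ (72 + 56 = 128) plus the double crossovers (15).
RF(e–vi) = (128 + 15) / 2212 = 143/2212 = 0.0646 → 6.5 cM.

6.5 cM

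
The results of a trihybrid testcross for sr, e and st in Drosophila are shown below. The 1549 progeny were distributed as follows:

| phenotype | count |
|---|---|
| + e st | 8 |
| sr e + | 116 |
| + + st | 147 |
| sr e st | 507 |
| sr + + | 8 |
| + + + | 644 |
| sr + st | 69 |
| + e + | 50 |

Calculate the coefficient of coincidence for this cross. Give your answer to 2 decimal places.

0.66

The two most frequent reciprocal classes, + + + and sr e st, are the parental types, so the F1 was + + + / sr e st.
The two rarest classes, sr + + and + e st, are the double crossovers. Comparing them with the parentals, only the sr allele has switched, so sr is the middle locus and the order is st – sr – e.
st–sr: (263 + 16)/1549 = 0.1801; sr–e: (119 + 16)/1549 = 0.0872.
Expected DCO frequency = 0.1801 × 0.0872 ≈ 0.01570; observed = 16/1549 ≈ 0.01033.
Coefficient of coincidence = 0.01033/0.01570 ≈ 0.66.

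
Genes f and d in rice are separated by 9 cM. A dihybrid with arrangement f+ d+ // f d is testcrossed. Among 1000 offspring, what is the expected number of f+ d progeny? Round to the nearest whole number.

A map distance of 9 cM corresponds to a recombination frequency of 0.090.
The F1 is f+ d+ / f d, so f+ d is a recombinant gamete class with expected frequency r/2 = 0.090/2 = 0.0450.
Expected number = 0.0450 × 1000 = 45.00 ≈ 45.

45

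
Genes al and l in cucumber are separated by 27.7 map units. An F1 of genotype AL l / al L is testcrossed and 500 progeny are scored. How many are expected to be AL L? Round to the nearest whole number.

69

A map distance of 27.7 map units corresponds to a recombination frequency of 0.277.
The F1 is AL l / al L, so AL L is a recombinant gamete class with expected frequency r/2 = 0.277/2 = 0.1385.
Expected number = 0.1385 × 500 = 69.25 ≈ 69.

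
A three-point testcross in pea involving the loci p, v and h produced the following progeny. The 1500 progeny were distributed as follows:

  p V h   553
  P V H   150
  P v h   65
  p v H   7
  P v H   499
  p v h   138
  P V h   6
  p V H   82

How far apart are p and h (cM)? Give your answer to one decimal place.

10.7 cM

The two most frequent reciprocal classes, p V h and P v H, are the parental types, so the F1 was p V h / P v H.
The two rarest classes, P V h and p v H, are the double crossovers. Comparing them with the parentals, only the p allele has switched, so p is the middle locus and the order is h – p – v.
Crossovers in the h–p interval produce the single-crossover classes p V H and P v h (82 + 65 = 147) plus the double crossovers (13).
RF(h–p) = (147 + 13) / 1500 = 160/1500 = 0.1067 → 10.7 cM.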